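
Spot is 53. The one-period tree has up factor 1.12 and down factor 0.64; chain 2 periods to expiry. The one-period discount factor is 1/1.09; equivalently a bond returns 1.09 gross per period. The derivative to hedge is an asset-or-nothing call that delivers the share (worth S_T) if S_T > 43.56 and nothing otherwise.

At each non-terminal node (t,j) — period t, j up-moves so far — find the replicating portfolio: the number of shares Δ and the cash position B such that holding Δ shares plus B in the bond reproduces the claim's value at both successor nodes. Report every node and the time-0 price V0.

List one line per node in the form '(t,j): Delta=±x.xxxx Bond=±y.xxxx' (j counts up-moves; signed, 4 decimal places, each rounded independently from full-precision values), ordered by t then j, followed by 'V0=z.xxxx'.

Since d<R<u, set p* = (R−d)/(u−d) = 0.9375; price each node as the discounted p*-expectation of its children.
At expiry t=2: V(2,0)=0.0000, V(2,1)=0.0000, V(2,2)=66.4832
  t=1,j=0: stock 33.9200 → up 37.9904 (V=0.0000), down 21.7088 (V=0.0000). Price 0.0000; hedge Δ=0.0000, bond B=0.0000.
  t=1,j=1: stock 59.3600 → up 66.4832 (V=66.4832), down 37.9904 (V=0.0000). Price 57.1817; hedge Δ=2.3333, bond B=-81.3250.
  t=0,j=0: stock 53.0000 → up 59.3600 (V=57.1817), down 33.9200 (V=0.0000). Price 49.1815; hedge Δ=2.2477, bond B=-69.9470.
Self-financing check: at every node Δ·S+B equals the discounted successor values.

(0,0): Delta=2.2477 Bond=-69.9470
(1,0): Delta=0.0000 Bond=0.0000
(1,1): Delta=2.3333 Bond=-81.3250
V0=49.1815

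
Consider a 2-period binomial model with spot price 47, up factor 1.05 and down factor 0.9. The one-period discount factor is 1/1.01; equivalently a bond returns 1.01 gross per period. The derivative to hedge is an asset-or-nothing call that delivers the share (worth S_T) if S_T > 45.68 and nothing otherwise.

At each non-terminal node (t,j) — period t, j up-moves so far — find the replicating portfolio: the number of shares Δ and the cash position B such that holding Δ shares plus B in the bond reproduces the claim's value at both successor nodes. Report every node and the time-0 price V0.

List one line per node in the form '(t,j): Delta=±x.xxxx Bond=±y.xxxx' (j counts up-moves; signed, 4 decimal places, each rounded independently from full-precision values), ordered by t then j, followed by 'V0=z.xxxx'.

(0,0): Delta=5.3366 Bond=-223.5046
(1,0): Delta=0.0000 Bond=0.0000
(1,1): Delta=7.0000 Bond=-307.8267
V0=27.3172

Risk-neutral probability p* = (R−d)/(u−d) = (1.01−0.9)/(1.05−0.9) = 0.7333.
Terminal payoffs: V(2,0)=0.0000, V(2,1)=0.0000, V(2,2)=51.8175
(1,0): S=42.3000. Δ = (V_up−V_dn)/(S_up−S_dn) = (0.0000−0.0000)/(44.4150−38.0700) = 0.0000. V = [p*·0.0000 + (1−p*)·0.0000]/1.01 = 0.0000. B = V − Δ·S = 0.0000.
(1,1): S=49.3500. Δ = (V_up−V_dn)/(S_up−S_dn) = (51.8175−0.0000)/(51.8175−44.4150) = 7.0000. V = [p*·51.8175 + (1−p*)·0.0000]/1.01 = 37.6233. B = V − Δ·S = -307.8267.
(0,0): S=47.0000. Δ = (V_up−V_dn)/(S_up−S_dn) = (37.6233−0.0000)/(49.3500−42.3000) = 5.3366. V = [p*·37.6233 + (1−p*)·0.0000]/1.01 = 27.3172. B = V − Δ·S = -223.5046.
Root portfolio cost Δ·47+B reproduces V0=27.3172.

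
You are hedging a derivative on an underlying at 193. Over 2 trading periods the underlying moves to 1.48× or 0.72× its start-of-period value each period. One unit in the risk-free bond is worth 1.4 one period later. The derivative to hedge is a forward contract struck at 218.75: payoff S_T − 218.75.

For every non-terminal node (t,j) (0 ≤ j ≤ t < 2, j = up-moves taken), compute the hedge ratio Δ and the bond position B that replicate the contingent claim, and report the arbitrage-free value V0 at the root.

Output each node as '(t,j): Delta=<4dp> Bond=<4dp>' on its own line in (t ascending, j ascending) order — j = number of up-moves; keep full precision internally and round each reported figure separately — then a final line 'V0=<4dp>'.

(0,0): Delta=1.0000 Bond=-111.6071
(1,0): Delta=1.0000 Bond=-156.2500
(1,1): Delta=1.0000 Bond=-156.2500
V0=81.3929

The replicating-portfolio and risk-neutral prices coincide; use p* = (1.4−0.72)/(1.48−0.72) = 0.8947 for the latter.
At expiry t=2: V(2,0)=-118.6988, V(2,1)=-13.0892, V(2,2)=203.9972
(1,0): S=138.9600. Δ = (V_up−V_dn)/(S_up−S_dn) = (-13.0892−-118.6988)/(205.6608−100.0512) = 1.0000. V = [p*·-13.0892 + (1−p*)·-118.6988]/1.4 = -17.2900. B = V − Δ·S = -156.2500.
(1,1): S=285.6400. Δ = (V_up−V_dn)/(S_up−S_dn) = (203.9972−-13.0892)/(422.7472−205.6608) = 1.0000. V = [p*·203.9972 + (1−p*)·-13.0892]/1.4 = 129.3900. B = V − Δ·S = -156.2500.
(0,0): S=193.0000. Δ = (V_up−V_dn)/(S_up−S_dn) = (129.3900−-17.2900)/(285.6400−138.9600) = 1.0000. V = [p*·129.3900 + (1−p*)·-17.2900]/1.4 = 81.3929. B = V − Δ·S = -111.6071.
Each (Δ,B) replicates both successor values, so the strategy is self-financing and V0 is arbitrage-free.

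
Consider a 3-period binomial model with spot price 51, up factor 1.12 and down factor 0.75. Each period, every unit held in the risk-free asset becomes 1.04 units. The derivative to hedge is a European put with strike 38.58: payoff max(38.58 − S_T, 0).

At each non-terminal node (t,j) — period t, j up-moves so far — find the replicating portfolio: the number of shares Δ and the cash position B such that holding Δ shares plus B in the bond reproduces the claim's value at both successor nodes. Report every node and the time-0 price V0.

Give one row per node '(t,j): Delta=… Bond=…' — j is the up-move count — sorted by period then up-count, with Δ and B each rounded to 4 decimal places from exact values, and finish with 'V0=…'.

No-arbitrage ⇒ martingale measure with p* = (R−d)/(u−d) = 0.7838.
Terminal payoffs: V(3,0)=17.0644, V(3,1)=6.4500, V(3,2)=0.0000, V(3,3)=0.0000
  t=2,j=0: stock 28.6875 → up 32.1300 (V=6.4500), down 21.5156 (V=17.0644). Price 8.4087; hedge Δ=-1.0000, bond B=37.0962.
  t=2,j=1: stock 42.8400 → up 47.9808 (V=0.0000), down 32.1300 (V=6.4500). Price 1.3410; hedge Δ=-0.4069, bond B=18.7734.
  t=2,j=2: stock 63.9744 → up 71.6513 (V=0.0000), down 47.9808 (V=0.0000). Price 0.0000; hedge Δ=0.0000, bond B=0.0000.
  t=1,j=0: stock 38.2500 → up 42.8400 (V=1.3410), down 28.6875 (V=8.4087). Price 2.7588; hedge Δ=-0.4994, bond B=21.8606.
  t=1,j=1: stock 57.1200 → up 63.9744 (V=0.0000), down 42.8400 (V=1.3410). Price 0.2788; hedge Δ=-0.0634, bond B=3.9030.
  t=0,j=0: stock 51.0000 → up 57.1200 (V=0.2788), down 38.2500 (V=2.7588). Price 0.7836; hedge Δ=-0.1314, bond B=7.4863.
Each (Δ,B) replicates both successor values, so the strategy is self-financing and V0 is arbitrage-free.

(0,0): Delta=-0.1314 Bond=7.4863
(1,0): Delta=-0.4994 Bond=21.8606
(1,1): Delta=-0.0634 Bond=3.9030
(2,0): Delta=-1.0000 Bond=37.0962
(2,1): Delta=-0.4069 Bond=18.7734
(2,2): Delta=0.0000 Bond=0.0000
V0=0.7836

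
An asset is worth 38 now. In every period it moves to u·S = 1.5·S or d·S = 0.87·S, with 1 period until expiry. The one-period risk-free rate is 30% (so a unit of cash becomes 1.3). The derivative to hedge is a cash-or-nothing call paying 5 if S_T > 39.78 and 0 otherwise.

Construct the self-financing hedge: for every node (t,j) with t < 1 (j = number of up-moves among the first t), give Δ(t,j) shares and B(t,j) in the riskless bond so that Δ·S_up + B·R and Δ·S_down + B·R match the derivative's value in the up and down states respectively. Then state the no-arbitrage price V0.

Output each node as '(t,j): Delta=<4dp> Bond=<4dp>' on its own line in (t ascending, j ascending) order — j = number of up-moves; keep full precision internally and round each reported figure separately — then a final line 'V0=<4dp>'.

The replicating-portfolio and risk-neutral prices coincide; use p* = (1.3−0.87)/(1.5−0.87) = 0.6825 for the latter.
Payoff layer (t=1): V(1,0)=0.0000, V(1,1)=5.0000
  t=0,j=0: stock 38.0000 → up 57.0000 (V=5.0000), down 33.0600 (V=0.0000). Price 2.6252; hedge Δ=0.2089, bond B=-5.3114.
Each (Δ,B) replicates both successor values, so the strategy is self-financing and V0 is arbitrage-free.

(0,0): Delta=0.2089 Bond=-5.3114
V0=2.6252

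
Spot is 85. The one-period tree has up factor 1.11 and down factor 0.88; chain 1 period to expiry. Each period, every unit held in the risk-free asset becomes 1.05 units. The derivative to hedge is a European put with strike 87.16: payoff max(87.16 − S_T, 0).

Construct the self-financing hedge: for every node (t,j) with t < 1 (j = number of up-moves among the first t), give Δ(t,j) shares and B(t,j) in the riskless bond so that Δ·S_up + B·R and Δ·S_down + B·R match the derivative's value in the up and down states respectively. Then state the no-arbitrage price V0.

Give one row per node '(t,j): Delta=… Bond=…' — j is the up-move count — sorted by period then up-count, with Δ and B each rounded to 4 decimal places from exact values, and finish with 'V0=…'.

No-arbitrage ⇒ martingale measure with p* = (R−d)/(u−d) = 0.7391.
Payoff layer (t=1): V(1,0)=12.3600, V(1,1)=0.0000
  t=0,j=0: stock 85.0000 → up 94.3500 (V=0.0000), down 74.8000 (V=12.3600). Price 3.0708; hedge Δ=-0.6322, bond B=56.8099.
Root portfolio cost Δ·85+B reproduces V0=3.0708.

(0,0): Delta=-0.6322 Bond=56.8099
V0=3.0708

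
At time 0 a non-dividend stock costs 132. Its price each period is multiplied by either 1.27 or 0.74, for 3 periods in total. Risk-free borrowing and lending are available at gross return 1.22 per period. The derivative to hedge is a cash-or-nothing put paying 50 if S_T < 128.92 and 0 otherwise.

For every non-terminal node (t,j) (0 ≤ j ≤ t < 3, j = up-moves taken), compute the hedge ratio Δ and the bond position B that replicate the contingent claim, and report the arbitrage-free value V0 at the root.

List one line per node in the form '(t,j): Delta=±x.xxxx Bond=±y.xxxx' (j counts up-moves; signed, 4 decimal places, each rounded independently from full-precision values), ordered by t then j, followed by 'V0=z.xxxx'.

(0,0): Delta=-0.0821 Bond=11.5198
(1,0): Delta=-0.7170 Bond=76.0719
(1,1): Delta=-0.0435 Bond=7.5940
(2,0): Delta=0.0000 Bond=40.9836
(2,1): Delta=-0.7605 Bond=98.2060
(2,2): Delta=0.0000 Bond=0.0000
V0=0.6890

Under the risk-neutral measure, an up-move has probability p* = (R−d)/(u−d) = 0.9057 and values discount at R = 1.22.
Terminal values V(3,·): V(3,0)=50.0000, V(3,1)=50.0000, V(3,2)=0.0000, V(3,3)=0.0000
  t=2,j=0: stock 72.2832 → up 91.7997 (V=50.0000), down 53.4896 (V=50.0000). Price 40.9836; hedge Δ=0.0000, bond B=40.9836.
  t=2,j=1: stock 124.0536 → up 157.5481 (V=0.0000), down 91.7997 (V=50.0000). Price 3.8664; hedge Δ=-0.7605, bond B=98.2060.
  t=2,j=2: stock 212.9028 → up 270.3866 (V=0.0000), down 157.5481 (V=0.0000). Price 0.0000; hedge Δ=0.0000, bond B=0.0000.
  t=1,j=0: stock 97.6800 → up 124.0536 (V=3.8664), down 72.2832 (V=40.9836). Price 6.0393; hedge Δ=-0.7170, bond B=76.0719.
  t=1,j=1: stock 167.6400 → up 212.9028 (V=0.0000), down 124.0536 (V=3.8664). Price 0.2990; hedge Δ=-0.0435, bond B=7.5940.
  t=0,j=0: stock 132.0000 → up 167.6400 (V=0.2990), down 97.6800 (V=6.0393). Price 0.6890; hedge Δ=-0.0821, bond B=11.5198.
Root portfolio cost Δ·132+B reproduces V0=0.6890.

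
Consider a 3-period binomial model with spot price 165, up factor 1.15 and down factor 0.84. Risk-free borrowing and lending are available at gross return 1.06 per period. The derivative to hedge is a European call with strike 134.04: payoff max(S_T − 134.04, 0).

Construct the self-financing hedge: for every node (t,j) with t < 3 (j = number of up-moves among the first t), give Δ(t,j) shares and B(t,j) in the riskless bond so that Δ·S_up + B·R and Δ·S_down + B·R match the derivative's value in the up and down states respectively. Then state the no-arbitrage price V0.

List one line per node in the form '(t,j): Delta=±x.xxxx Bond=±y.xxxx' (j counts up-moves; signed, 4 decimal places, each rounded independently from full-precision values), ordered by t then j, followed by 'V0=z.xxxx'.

(0,0): Delta=0.9460 Bond=-102.8611
(1,0): Delta=0.7676 Bond=-84.3040
(1,1): Delta=0.9993 Bond=-119.1490
(2,0): Delta=0.0000 Bond=0.0000
(2,1): Delta=0.9969 Bond=-125.9195
(2,2): Delta=1.0000 Bond=-126.4528
V0=53.2251

Since d<R<u, set p* = (R−d)/(u−d) = 0.7097; price each node as the discounted p*-expectation of its children.
Payoff layer (t=3): V(3,0)=0.0000, V(3,1)=0.0000, V(3,2)=49.2585, V(3,3)=116.9044
Node (2,0) S=116.4240: V=(p*·0.0000+(1−p*)·0.0000)/1.06=0.0000; Δ=(0.0000−0.0000)/(133.8876−97.7962)=0.0000; B=V−Δ·S=0.0000
Node (2,1) S=159.3900: V=(p*·49.2585+(1−p*)·0.0000)/1.06=32.9789; Δ=(49.2585−0.0000)/(183.2985−133.8876)=0.9969; B=V−Δ·S=-125.9195
Node (2,2) S=218.2125: V=(p*·116.9044+(1−p*)·49.2585)/1.06=91.7597; Δ=(116.9044−49.2585)/(250.9444−183.2985)=1.0000; B=V−Δ·S=-126.4528
Node (1,0) S=138.6000: V=(p*·32.9789+(1−p*)·0.0000)/1.06=22.0796; Δ=(32.9789−0.0000)/(159.3900−116.4240)=0.7676; B=V−Δ·S=-84.3040
Node (1,1) S=189.7500: V=(p*·91.7597+(1−p*)·32.9789)/1.06=70.4663; Δ=(91.7597−32.9789)/(218.2125−159.3900)=0.9993; B=V−Δ·S=-119.1490
Node (0,0) S=165.0000: V=(p*·70.4663+(1−p*)·22.0796)/1.06=53.2251; Δ=(70.4663−22.0796)/(189.7500−138.6000)=0.9460; B=V−Δ·S=-102.8611
Root portfolio cost Δ·165+B reproduces V0=53.2251.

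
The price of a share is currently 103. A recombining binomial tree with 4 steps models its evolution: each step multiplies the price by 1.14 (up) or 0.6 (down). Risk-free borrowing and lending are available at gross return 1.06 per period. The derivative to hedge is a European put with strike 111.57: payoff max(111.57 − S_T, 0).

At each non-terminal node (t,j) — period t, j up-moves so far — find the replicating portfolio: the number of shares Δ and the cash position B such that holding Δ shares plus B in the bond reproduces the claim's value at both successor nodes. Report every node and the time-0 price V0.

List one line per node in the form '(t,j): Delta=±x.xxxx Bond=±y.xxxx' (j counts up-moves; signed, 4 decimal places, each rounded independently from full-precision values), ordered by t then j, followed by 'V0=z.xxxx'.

(0,0): Delta=-0.4178 Bond=54.4300
(1,0): Delta=-1.0000 Bond=93.6763
(1,1): Delta=-0.3645 Bond=51.4383
(2,0): Delta=-1.0000 Bond=99.2969
(2,1): Delta=-1.0000 Bond=99.2969
(2,2): Delta=-0.3063 Bond=46.7382
(3,0): Delta=-1.0000 Bond=105.2547
(3,1): Delta=-1.0000 Bond=105.2547
(3,2): Delta=-1.0000 Bond=105.2547
(3,3): Delta=-0.2428 Bond=39.8534
V0=11.3975

Since d<R<u, set p* = (R−d)/(u−d) = 0.8519; price each node as the discounted p*-expectation of its children.
At expiry t=4: V(4,0)=98.2212, V(4,1)=86.2073, V(4,2)=63.3808, V(4,3)=20.0106, V(4,4)=0.0000
(3,0): S=22.2480. Δ = (V_up−V_dn)/(S_up−S_dn) = (86.2073−98.2212)/(25.3627−13.3488) = -1.0000. V = [p*·86.2073 + (1−p*)·98.2212]/1.06 = 83.0067. B = V − Δ·S = 105.2547.
(3,1): S=42.2712. Δ = (V_up−V_dn)/(S_up−S_dn) = (63.3808−86.2073)/(48.1892−25.3627) = -1.0000. V = [p*·63.3808 + (1−p*)·86.2073]/1.06 = 62.9835. B = V − Δ·S = 105.2547.
(3,2): S=80.3153. Δ = (V_up−V_dn)/(S_up−S_dn) = (20.0106−63.3808)/(91.5594−48.1892) = -1.0000. V = [p*·20.0106 + (1−p*)·63.3808]/1.06 = 24.9394. B = V − Δ·S = 105.2547.
(3,3): S=152.5990. Δ = (V_up−V_dn)/(S_up−S_dn) = (0.0000−20.0106)/(173.9629−91.5594) = -0.2428. V = [p*·0.0000 + (1−p*)·20.0106]/1.06 = 2.7967. B = V − Δ·S = 39.8534.
(2,0): S=37.0800. Δ = (V_up−V_dn)/(S_up−S_dn) = (62.9835−83.0067)/(42.2712−22.2480) = -1.0000. V = [p*·62.9835 + (1−p*)·83.0067]/1.06 = 62.2169. B = V − Δ·S = 99.2969.
(2,1): S=70.4520. Δ = (V_up−V_dn)/(S_up−S_dn) = (24.9394−62.9835)/(80.3153−42.2712) = -1.0000. V = [p*·24.9394 + (1−p*)·62.9835]/1.06 = 28.8449. B = V − Δ·S = 99.2969.
(2,2): S=133.8588. Δ = (V_up−V_dn)/(S_up−S_dn) = (2.7967−24.9394)/(152.5990−80.3153) = -0.3063. V = [p*·2.7967 + (1−p*)·24.9394]/1.06 = 5.7331. B = V − Δ·S = 46.7382.
(1,0): S=61.8000. Δ = (V_up−V_dn)/(S_up−S_dn) = (28.8449−62.2169)/(70.4520−37.0800) = -1.0000. V = [p*·28.8449 + (1−p*)·62.2169]/1.06 = 31.8763. B = V − Δ·S = 93.6763.
(1,1): S=117.4200. Δ = (V_up−V_dn)/(S_up−S_dn) = (5.7331−28.8449)/(133.8588−70.4520) = -0.3645. V = [p*·5.7331 + (1−p*)·28.8449]/1.06 = 8.6388. B = V − Δ·S = 51.4383.
(0,0): S=103.0000. Δ = (V_up−V_dn)/(S_up−S_dn) = (8.6388−31.8763)/(117.4200−61.8000) = -0.4178. V = [p*·8.6388 + (1−p*)·31.8763]/1.06 = 11.3975. B = V − Δ·S = 54.4300.
Each (Δ,B) replicates both successor values, so the strategy is self-financing and V0 is arbitrage-free.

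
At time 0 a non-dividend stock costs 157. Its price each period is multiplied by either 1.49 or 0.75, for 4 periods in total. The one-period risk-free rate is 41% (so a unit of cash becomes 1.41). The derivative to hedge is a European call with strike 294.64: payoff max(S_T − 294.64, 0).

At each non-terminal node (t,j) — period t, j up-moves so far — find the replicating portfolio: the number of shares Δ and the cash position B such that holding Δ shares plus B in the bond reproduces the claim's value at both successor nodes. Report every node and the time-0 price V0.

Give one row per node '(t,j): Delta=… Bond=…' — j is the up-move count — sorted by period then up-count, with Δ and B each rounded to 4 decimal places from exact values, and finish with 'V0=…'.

(0,0): Delta=0.9124 Bond=-59.1635
(1,0): Delta=0.4356 Bond=-27.2854
(1,1): Delta=0.9415 Bond=-90.2247
(2,0): Delta=0.0000 Bond=0.0000
(2,1): Delta=0.4622 Bond=-43.1357
(2,2): Delta=0.9707 Bond=-137.4086
(3,0): Delta=0.0000 Bond=0.0000
(3,1): Delta=0.0000 Bond=0.0000
(3,2): Delta=0.4904 Bond=-68.1936
(3,3): Delta=1.0000 Bond=-208.9645
V0=84.0787

Since d<R<u, set p* = (R−d)/(u−d) = 0.8919; price each node as the discounted p*-expectation of its children.
Payoff layer (t=4): V(4,0)=0.0000, V(4,1)=0.0000, V(4,2)=0.0000, V(4,3)=94.8710, V(4,4)=479.1885
Node (3,0) S=66.2344: V=(p*·0.0000+(1−p*)·0.0000)/1.41=0.0000; Δ=(0.0000−0.0000)/(98.6892−49.6758)=0.0000; B=V−Δ·S=0.0000
Node (3,1) S=131.5856: V=(p*·0.0000+(1−p*)·0.0000)/1.41=0.0000; Δ=(0.0000−0.0000)/(196.0626−98.6892)=0.0000; B=V−Δ·S=0.0000
Node (3,2) S=261.4168: V=(p*·94.8710+(1−p*)·0.0000)/1.41=60.0104; Δ=(94.8710−0.0000)/(389.5110−196.0626)=0.4904; B=V−Δ·S=-68.1936
Node (3,3) S=519.3480: V=(p*·479.1885+(1−p*)·94.8710)/1.41=310.3835; Δ=(479.1885−94.8710)/(773.8285−389.5110)=1.0000; B=V−Δ·S=-208.9645
Node (2,0) S=88.3125: V=(p*·0.0000+(1−p*)·0.0000)/1.41=0.0000; Δ=(0.0000−0.0000)/(131.5856−66.2344)=0.0000; B=V−Δ·S=0.0000
Node (2,1) S=175.4475: V=(p*·60.0104+(1−p*)·0.0000)/1.41=37.9594; Δ=(60.0104−0.0000)/(261.4168−131.5856)=0.4622; B=V−Δ·S=-43.1357
Node (2,2) S=348.5557: V=(p*·310.3835+(1−p*)·60.0104)/1.41=200.9334; Δ=(310.3835−60.0104)/(519.3480−261.4168)=0.9707; B=V−Δ·S=-137.4086
Node (1,0) S=117.7500: V=(p*·37.9594+(1−p*)·0.0000)/1.41=24.0111; Δ=(37.9594−0.0000)/(175.4475−88.3125)=0.4356; B=V−Δ·S=-27.2854
Node (1,1) S=233.9300: V=(p*·200.9334+(1−p*)·37.9594)/1.41=130.0104; Δ=(200.9334−37.9594)/(348.5557−175.4475)=0.9415; B=V−Δ·S=-90.2247
Node (0,0) S=157.0000: V=(p*·130.0104+(1−p*)·24.0111)/1.41=84.0787; Δ=(130.0104−24.0111)/(233.9300−117.7500)=0.9124; B=V−Δ·S=-59.1635
The time-0 hedge costs 84.0787, which is the no-arbitrage price.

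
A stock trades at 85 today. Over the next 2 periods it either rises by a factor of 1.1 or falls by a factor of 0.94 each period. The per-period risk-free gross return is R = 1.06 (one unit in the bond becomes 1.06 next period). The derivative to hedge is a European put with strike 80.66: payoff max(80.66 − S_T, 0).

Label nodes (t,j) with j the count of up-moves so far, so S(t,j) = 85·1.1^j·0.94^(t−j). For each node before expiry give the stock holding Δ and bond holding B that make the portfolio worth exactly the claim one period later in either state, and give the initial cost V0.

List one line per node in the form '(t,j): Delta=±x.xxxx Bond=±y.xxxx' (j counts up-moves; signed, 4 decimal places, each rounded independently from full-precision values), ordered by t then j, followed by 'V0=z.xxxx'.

Under the risk-neutral measure, an up-move has probability p* = (R−d)/(u−d) = 0.7500 and values discount at R = 1.06.
Payoff layer (t=2): V(2,0)=5.5540, V(2,1)=0.0000, V(2,2)=0.0000
  t=1,j=0: stock 79.9000 → up 87.8900 (V=0.0000), down 75.1060 (V=5.5540). Price 1.3099; hedge Δ=-0.4344, bond B=36.0224.
  t=1,j=1: stock 93.5000 → up 102.8500 (V=0.0000), down 87.8900 (V=0.0000). Price 0.0000; hedge Δ=0.0000, bond B=0.0000.
  t=0,j=0: stock 85.0000 → up 93.5000 (V=0.0000), down 79.9000 (V=1.3099). Price 0.3089; hedge Δ=-0.0963, bond B=8.4959.
Self-financing check: at every node Δ·S+B equals the discounted successor values.

(0,0): Delta=-0.0963 Bond=8.4959
(1,0): Delta=-0.4344 Bond=36.0224
(1,1): Delta=0.0000 Bond=0.0000
V0=0.3089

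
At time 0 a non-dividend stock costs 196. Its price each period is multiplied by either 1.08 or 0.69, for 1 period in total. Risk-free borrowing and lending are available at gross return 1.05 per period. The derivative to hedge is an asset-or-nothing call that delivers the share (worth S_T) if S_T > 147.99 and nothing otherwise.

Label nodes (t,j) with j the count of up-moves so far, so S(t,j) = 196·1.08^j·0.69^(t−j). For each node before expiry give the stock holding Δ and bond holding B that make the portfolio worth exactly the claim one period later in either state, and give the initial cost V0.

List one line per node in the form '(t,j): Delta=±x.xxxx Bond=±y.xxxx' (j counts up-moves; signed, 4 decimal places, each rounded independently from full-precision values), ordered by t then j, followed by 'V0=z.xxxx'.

The replicating-portfolio and risk-neutral prices coincide; use p* = (1.05−0.69)/(1.08−0.69) = 0.9231 for the latter.
Payoff layer (t=1): V(1,0)=0.0000, V(1,1)=211.6800
(0,0): S=196.0000. Δ = (V_up−V_dn)/(S_up−S_dn) = (211.6800−0.0000)/(211.6800−135.2400) = 2.7692. V = [p*·211.6800 + (1−p*)·0.0000]/1.05 = 186.0923. B = V − Δ·S = -356.6769.
The time-0 hedge costs 186.0923, which is the no-arbitrage price.

(0,0): Delta=2.7692 Bond=-356.6769
V0=186.0923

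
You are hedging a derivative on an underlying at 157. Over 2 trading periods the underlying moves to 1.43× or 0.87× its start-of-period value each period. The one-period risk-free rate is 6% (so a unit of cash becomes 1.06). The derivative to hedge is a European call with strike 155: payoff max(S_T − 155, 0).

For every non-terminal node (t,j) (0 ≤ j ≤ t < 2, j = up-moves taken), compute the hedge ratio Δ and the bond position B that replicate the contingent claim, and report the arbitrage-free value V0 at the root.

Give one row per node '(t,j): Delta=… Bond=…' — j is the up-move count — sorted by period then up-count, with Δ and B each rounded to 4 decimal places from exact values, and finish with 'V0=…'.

(0,0): Delta=0.7436 Bond=-83.6421
(1,0): Delta=0.5272 Bond=-59.0998
(1,1): Delta=1.0000 Bond=-146.2264
V0=33.1021

Under the risk-neutral measure, an up-move has probability p* = (R−d)/(u−d) = 0.3393 and values discount at R = 1.06.
At expiry t=2: V(2,0)=0.0000, V(2,1)=40.3237, V(2,2)=166.0493
  t=1,j=0: stock 136.5900 → up 195.3237 (V=40.3237), down 118.8333 (V=0.0000). Price 12.9068; hedge Δ=0.5272, bond B=-59.0998.
  t=1,j=1: stock 224.5100 → up 321.0493 (V=166.0493), down 195.3237 (V=40.3237). Price 78.2836; hedge Δ=1.0000, bond B=-146.2264.
  t=0,j=0: stock 157.0000 → up 224.5100 (V=78.2836), down 136.5900 (V=12.9068). Price 33.1021; hedge Δ=0.7436, bond B=-83.6421.
The time-0 hedge costs 33.1021, which is the no-arbitrage price.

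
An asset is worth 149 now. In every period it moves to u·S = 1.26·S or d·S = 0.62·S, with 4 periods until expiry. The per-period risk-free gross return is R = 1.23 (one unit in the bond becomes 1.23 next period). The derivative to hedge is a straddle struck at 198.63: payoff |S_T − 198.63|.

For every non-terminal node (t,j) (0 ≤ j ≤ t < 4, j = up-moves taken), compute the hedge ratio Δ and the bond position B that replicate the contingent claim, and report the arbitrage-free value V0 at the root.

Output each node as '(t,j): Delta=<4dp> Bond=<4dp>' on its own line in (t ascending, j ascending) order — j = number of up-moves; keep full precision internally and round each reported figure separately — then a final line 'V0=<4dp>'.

(0,0): Delta=0.7265 Bond=-42.8920
(1,0): Delta=-1.0000 Bond=106.7406
(1,1): Delta=0.7683 Bond=-60.6012
(2,0): Delta=-1.0000 Bond=131.2909
(2,1): Delta=-1.0000 Bond=131.2909
(2,2): Delta=0.8111 Bond=-84.6623
(3,0): Delta=-1.0000 Bond=161.4878
(3,1): Delta=-1.0000 Bond=161.4878
(3,2): Delta=-1.0000 Bond=161.4878
(3,3): Delta=0.8549 Bond=-117.1981
V0=65.3624

No-arbitrage ⇒ martingale measure with p* = (R−d)/(u−d) = 0.9531.
Payoff layer (t=4): V(4,0)=176.6133, V(4,1)=153.8863, V(4,2)=107.6993, V(4,3)=13.8353, V(4,4)=176.9206
Node (3,0) S=35.5109: V=(p*·153.8863+(1−p*)·176.6133)/1.23=125.9769; Δ=(153.8863−176.6133)/(44.7437−22.0167)=-1.0000; B=V−Δ·S=161.4878
Node (3,1) S=72.1673: V=(p*·107.6993+(1−p*)·153.8863)/1.23=89.3205; Δ=(107.6993−153.8863)/(90.9307−44.7437)=-1.0000; B=V−Δ·S=161.4878
Node (3,2) S=146.6625: V=(p*·13.8353+(1−p*)·107.6993)/1.23=14.8253; Δ=(13.8353−107.6993)/(184.7947−90.9307)=-1.0000; B=V−Δ·S=161.4878
Node (3,3) S=298.0560: V=(p*·176.9206+(1−p*)·13.8353)/1.23=137.6227; Δ=(176.9206−13.8353)/(375.5506−184.7947)=0.8549; B=V−Δ·S=-117.1981
Node (2,0) S=57.2756: V=(p*·89.3205+(1−p*)·125.9769)/1.23=74.0153; Δ=(89.3205−125.9769)/(72.1673−35.5109)=-1.0000; B=V−Δ·S=131.2909
Node (2,1) S=116.3988: V=(p*·14.8253+(1−p*)·89.3205)/1.23=14.8921; Δ=(14.8253−89.3205)/(146.6625−72.1673)=-1.0000; B=V−Δ·S=131.2909
Node (2,2) S=236.5524: V=(p*·137.6227+(1−p*)·14.8253)/1.23=107.2086; Δ=(137.6227−14.8253)/(298.0560−146.6625)=0.8111; B=V−Δ·S=-84.6623
Node (1,0) S=92.3800: V=(p*·14.8921+(1−p*)·74.0153)/1.23=14.3606; Δ=(14.8921−74.0153)/(116.3988−57.2756)=-1.0000; B=V−Δ·S=106.7406
Node (1,1) S=187.7400: V=(p*·107.2086+(1−p*)·14.8921)/1.23=83.6433; Δ=(107.2086−14.8921)/(236.5524−116.3988)=0.7683; B=V−Δ·S=-60.6012
Node (0,0) S=149.0000: V=(p*·83.6433+(1−p*)·14.3606)/1.23=65.3624; Δ=(83.6433−14.3606)/(187.7400−92.3800)=0.7265; B=V−Δ·S=-42.8920
Self-financing check: at every node Δ·S+B equals the discounted successor values.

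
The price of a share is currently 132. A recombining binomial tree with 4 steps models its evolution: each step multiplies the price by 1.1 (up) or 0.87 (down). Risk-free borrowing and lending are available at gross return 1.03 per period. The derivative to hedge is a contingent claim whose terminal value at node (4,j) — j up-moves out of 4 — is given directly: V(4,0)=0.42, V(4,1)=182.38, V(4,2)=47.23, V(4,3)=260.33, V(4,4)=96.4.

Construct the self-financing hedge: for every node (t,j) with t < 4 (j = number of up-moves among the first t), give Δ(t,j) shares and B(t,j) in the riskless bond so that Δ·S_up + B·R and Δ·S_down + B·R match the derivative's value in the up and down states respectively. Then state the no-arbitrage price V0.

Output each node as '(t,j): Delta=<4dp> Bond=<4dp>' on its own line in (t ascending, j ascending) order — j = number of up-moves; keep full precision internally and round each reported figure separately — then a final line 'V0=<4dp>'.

Under the risk-neutral measure, an up-move has probability p* = (R−d)/(u−d) = 0.6957 and values discount at R = 1.03.
At expiry t=4: V(4,0)=0.4200, V(4,1)=182.3800, V(4,2)=47.2300, V(4,3)=260.3300, V(4,4)=96.4000
(3,0): S=86.9224. Δ = (V_up−V_dn)/(S_up−S_dn) = (182.3800−0.4200)/(95.6146−75.6225) = 9.1016. V = [p*·182.3800 + (1−p*)·0.4200]/1.03 = 123.3018. B = V − Δ·S = -667.8286.
(3,1): S=109.9019. Δ = (V_up−V_dn)/(S_up−S_dn) = (47.2300−182.3800)/(120.8921−95.6146) = -5.3467. V = [p*·47.2300 + (1−p*)·182.3800]/1.03 = 85.7889. B = V − Δ·S = 673.3976.
(3,2): S=138.9564. Δ = (V_up−V_dn)/(S_up−S_dn) = (260.3300−47.2300)/(152.8520−120.8921) = 6.6677. V = [p*·260.3300 + (1−p*)·47.2300]/1.03 = 189.7801. B = V − Δ·S = -736.7417.
(3,3): S=175.6920. Δ = (V_up−V_dn)/(S_up−S_dn) = (96.4000−260.3300)/(193.2612−152.8520) = -4.0568. V = [p*·96.4000 + (1−p*)·260.3300]/1.03 = 142.0308. B = V − Δ·S = 854.7699.
(2,0): S=99.9108. Δ = (V_up−V_dn)/(S_up−S_dn) = (85.7889−123.3018)/(109.9019−86.9224) = -1.6325. V = [p*·85.7889 + (1−p*)·123.3018]/1.03 = 94.3747. B = V − Δ·S = 257.4741.
(2,1): S=126.3240. Δ = (V_up−V_dn)/(S_up−S_dn) = (189.7801−85.7889)/(138.9564−109.9019) = 3.5792. V = [p*·189.7801 + (1−p*)·85.7889]/1.03 = 153.5249. B = V − Δ·S = -298.6105.
(2,2): S=159.7200. Δ = (V_up−V_dn)/(S_up−S_dn) = (142.0308−189.7801)/(175.6920−138.9564) = -1.2998. V = [p*·142.0308 + (1−p*)·189.7801]/1.03 = 152.0031. B = V − Δ·S = 359.6086.
(1,0): S=114.8400. Δ = (V_up−V_dn)/(S_up−S_dn) = (153.5249−94.3747)/(126.3240−99.9108) = 2.2394. V = [p*·153.5249 + (1−p*)·94.3747]/1.03 = 131.5754. B = V − Δ·S = -125.5994.
(1,1): S=145.2000. Δ = (V_up−V_dn)/(S_up−S_dn) = (152.0031−153.5249)/(159.7200−126.3240) = -0.0456. V = [p*·152.0031 + (1−p*)·153.5249]/1.03 = 148.0255. B = V − Δ·S = 154.6418.
(0,0): S=132.0000. Δ = (V_up−V_dn)/(S_up−S_dn) = (148.0255−131.5754)/(145.2000−114.8400) = 0.5418. V = [p*·148.0255 + (1−p*)·131.5754]/1.03 = 138.8533. B = V − Δ·S = 67.3311.
Check: Δ(0,0)·S0 + B(0,0) = 138.8533 = V0.

(0,0): Delta=0.5418 Bond=67.3311
(1,0): Delta=2.2394 Bond=-125.5994
(1,1): Delta=-0.0456 Bond=154.6418
(2,0): Delta=-1.6325 Bond=257.4741
(2,1): Delta=3.5792 Bond=-298.6105
(2,2): Delta=-1.2998 Bond=359.6086
(3,0): Delta=9.1016 Bond=-667.8286
(3,1): Delta=-5.3467 Bond=673.3976
(3,2): Delta=6.6677 Bond=-736.7417
(3,3): Delta=-4.0568 Bond=854.7699
V0=138.8533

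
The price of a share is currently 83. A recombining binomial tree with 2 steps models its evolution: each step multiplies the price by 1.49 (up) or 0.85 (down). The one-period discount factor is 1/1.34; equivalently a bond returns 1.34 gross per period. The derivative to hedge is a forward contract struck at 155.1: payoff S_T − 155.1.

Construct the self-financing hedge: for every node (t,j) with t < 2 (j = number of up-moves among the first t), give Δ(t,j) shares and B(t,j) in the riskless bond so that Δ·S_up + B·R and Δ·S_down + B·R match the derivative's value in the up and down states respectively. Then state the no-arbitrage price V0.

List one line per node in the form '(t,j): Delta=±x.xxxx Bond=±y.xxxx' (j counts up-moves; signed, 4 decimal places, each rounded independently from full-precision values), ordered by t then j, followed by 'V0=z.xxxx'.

Under the risk-neutral measure, an up-move has probability p* = (R−d)/(u−d) = 0.7656 and values discount at R = 1.34.
Payoff layer (t=2): V(2,0)=-95.1325, V(2,1)=-49.9805, V(2,2)=29.1683
(1,0): S=70.5500. Δ = (V_up−V_dn)/(S_up−S_dn) = (-49.9805−-95.1325)/(105.1195−59.9675) = 1.0000. V = [p*·-49.9805 + (1−p*)·-95.1325]/1.34 = -45.1963. B = V − Δ·S = -115.7463.
(1,1): S=123.6700. Δ = (V_up−V_dn)/(S_up−S_dn) = (29.1683−-49.9805)/(184.2683−105.1195) = 1.0000. V = [p*·29.1683 + (1−p*)·-49.9805]/1.34 = 7.9237. B = V − Δ·S = -115.7463.
(0,0): S=83.0000. Δ = (V_up−V_dn)/(S_up−S_dn) = (7.9237−-45.1963)/(123.6700−70.5500) = 1.0000. V = [p*·7.9237 + (1−p*)·-45.1963]/1.34 = -3.3778. B = V − Δ·S = -86.3778.
Check: Δ(0,0)·S0 + B(0,0) = -3.3778 = V0.

(0,0): Delta=1.0000 Bond=-86.3778
(1,0): Delta=1.0000 Bond=-115.7463
(1,1): Delta=1.0000 Bond=-115.7463
V0=-3.3778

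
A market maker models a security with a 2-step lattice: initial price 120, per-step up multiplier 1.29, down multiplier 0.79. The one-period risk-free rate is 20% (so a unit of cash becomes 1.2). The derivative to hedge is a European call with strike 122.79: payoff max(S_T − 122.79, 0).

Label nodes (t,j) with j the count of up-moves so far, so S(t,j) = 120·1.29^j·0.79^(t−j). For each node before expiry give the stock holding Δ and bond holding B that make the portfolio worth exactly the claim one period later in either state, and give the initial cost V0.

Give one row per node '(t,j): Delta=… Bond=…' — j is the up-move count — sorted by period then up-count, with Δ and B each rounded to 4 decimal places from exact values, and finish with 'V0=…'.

The replicating-portfolio and risk-neutral prices coincide; use p* = (1.2−0.79)/(1.29−0.79) = 0.8200 for the latter.
Terminal values V(2,·): V(2,0)=0.0000, V(2,1)=0.0000, V(2,2)=76.9020
(1,0): S=94.8000. Δ = (V_up−V_dn)/(S_up−S_dn) = (0.0000−0.0000)/(122.2920−74.8920) = 0.0000. V = [p*·0.0000 + (1−p*)·0.0000]/1.2 = 0.0000. B = V − Δ·S = 0.0000.
(1,1): S=154.8000. Δ = (V_up−V_dn)/(S_up−S_dn) = (76.9020−0.0000)/(199.6920−122.2920) = 0.9936. V = [p*·76.9020 + (1−p*)·0.0000]/1.2 = 52.5497. B = V − Δ·S = -101.2543.
(0,0): S=120.0000. Δ = (V_up−V_dn)/(S_up−S_dn) = (52.5497−0.0000)/(154.8000−94.8000) = 0.8758. V = [p*·52.5497 + (1−p*)·0.0000]/1.2 = 35.9090. B = V − Δ·S = -69.1904.
The time-0 hedge costs 35.9090, which is the no-arbitrage price.

(0,0): Delta=0.8758 Bond=-69.1904
(1,0): Delta=0.0000 Bond=0.0000
(1,1): Delta=0.9936 Bond=-101.2543
V0=35.9090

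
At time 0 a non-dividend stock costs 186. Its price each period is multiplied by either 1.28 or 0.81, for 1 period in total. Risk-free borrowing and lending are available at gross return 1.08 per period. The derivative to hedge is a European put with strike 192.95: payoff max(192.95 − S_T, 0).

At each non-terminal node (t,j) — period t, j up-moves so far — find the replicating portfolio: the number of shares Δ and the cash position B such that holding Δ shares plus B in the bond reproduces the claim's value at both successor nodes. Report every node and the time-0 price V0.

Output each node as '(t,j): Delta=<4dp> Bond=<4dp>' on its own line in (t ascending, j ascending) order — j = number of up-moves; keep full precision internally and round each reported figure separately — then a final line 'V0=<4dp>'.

Under the risk-neutral measure, an up-move has probability p* = (R−d)/(u−d) = 0.5745 and values discount at R = 1.08.
Terminal values V(1,·): V(1,0)=42.2900, V(1,1)=0.0000
Node (0,0) S=186.0000: V=(p*·0.0000+(1−p*)·42.2900)/1.08=16.6627; Δ=(0.0000−42.2900)/(238.0800−150.6600)=-0.4838; B=V−Δ·S=106.6414
Root portfolio cost Δ·186+B reproduces V0=16.6627.

(0,0): Delta=-0.4838 Bond=106.6414
V0=16.6627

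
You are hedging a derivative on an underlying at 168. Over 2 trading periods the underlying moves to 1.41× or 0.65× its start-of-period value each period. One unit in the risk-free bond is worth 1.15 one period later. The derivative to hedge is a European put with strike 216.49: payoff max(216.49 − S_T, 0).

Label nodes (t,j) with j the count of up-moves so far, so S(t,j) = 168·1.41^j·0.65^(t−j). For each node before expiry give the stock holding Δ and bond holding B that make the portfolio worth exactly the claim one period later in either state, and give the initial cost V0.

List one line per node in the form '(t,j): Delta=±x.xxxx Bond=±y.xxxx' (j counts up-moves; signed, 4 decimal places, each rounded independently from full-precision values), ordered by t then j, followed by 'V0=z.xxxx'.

No-arbitrage ⇒ martingale measure with p* = (R−d)/(u−d) = 0.6579.
Terminal values V(2,·): V(2,0)=145.5100, V(2,1)=62.5180, V(2,2)=0.0000
Node (1,0) S=109.2000: V=(p*·62.5180+(1−p*)·145.5100)/1.15=79.0522; Δ=(62.5180−145.5100)/(153.9720−70.9800)=-1.0000; B=V−Δ·S=188.2522
Node (1,1) S=236.8800: V=(p*·0.0000+(1−p*)·62.5180)/1.15=18.5980; Δ=(0.0000−62.5180)/(334.0008−153.9720)=-0.3473; B=V−Δ·S=100.8586
Node (0,0) S=168.0000: V=(p*·18.5980+(1−p*)·79.0522)/1.15=34.1563; Δ=(18.5980−79.0522)/(236.8800−109.2000)=-0.4735; B=V−Δ·S=113.7012
Self-financing check: at every node Δ·S+B equals the discounted successor values.

(0,0): Delta=-0.4735 Bond=113.7012
(1,0): Delta=-1.0000 Bond=188.2522
(1,1): Delta=-0.3473 Bond=100.8586
V0=34.1563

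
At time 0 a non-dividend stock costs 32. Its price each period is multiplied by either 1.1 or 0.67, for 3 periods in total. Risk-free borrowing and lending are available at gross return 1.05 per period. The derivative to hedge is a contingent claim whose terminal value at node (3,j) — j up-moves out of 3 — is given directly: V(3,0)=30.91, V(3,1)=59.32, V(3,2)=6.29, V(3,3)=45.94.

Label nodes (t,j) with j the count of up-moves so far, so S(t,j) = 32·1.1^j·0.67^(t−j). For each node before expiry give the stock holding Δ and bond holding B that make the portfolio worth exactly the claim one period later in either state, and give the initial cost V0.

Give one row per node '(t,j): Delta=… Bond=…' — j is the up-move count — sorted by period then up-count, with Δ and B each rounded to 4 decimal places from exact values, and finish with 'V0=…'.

The replicating-portfolio and risk-neutral prices coincide; use p* = (1.05−0.67)/(1.1−0.67) = 0.8837 for the latter.
Terminal payoffs: V(3,0)=30.9100, V(3,1)=59.3200, V(3,2)=6.2900, V(3,3)=45.9400
  t=2,j=0: stock 14.3648 → up 15.8013 (V=59.3200), down 9.6244 (V=30.9100). Price 53.3491; hedge Δ=4.5994, bond B=-12.7207.
  t=2,j=1: stock 23.5840 → up 25.9424 (V=6.2900), down 15.8013 (V=59.3200). Price 11.8631; hedge Δ=-5.2292, bond B=135.1887.
  t=2,j=2: stock 38.7200 → up 42.5920 (V=45.9400), down 25.9424 (V=6.2900). Price 39.3615; hedge Δ=2.3814, bond B=-52.8478.
  t=1,j=0: stock 21.4400 → up 23.5840 (V=11.8631), down 14.3648 (V=53.3491). Price 15.8924; hedge Δ=-4.4999, bond B=112.3714.
  t=1,j=1: stock 35.2000 → up 38.7200 (V=39.3615), down 23.5840 (V=11.8631). Price 34.4419; hedge Δ=1.8168, bond B=-29.5077.
  t=0,j=0: stock 32.0000 → up 35.2000 (V=34.4419), down 21.4400 (V=15.8924). Price 30.7476; hedge Δ=1.3481, bond B=-12.3906.
Root portfolio cost Δ·32+B reproduces V0=30.7476.

(0,0): Delta=1.3481 Bond=-12.3906
(1,0): Delta=-4.4999 Bond=112.3714
(1,1): Delta=1.8168 Bond=-29.5077
(2,0): Delta=4.5994 Bond=-12.7207
(2,1): Delta=-5.2292 Bond=135.1887
(2,2): Delta=2.3814 Bond=-52.8478
V0=30.7476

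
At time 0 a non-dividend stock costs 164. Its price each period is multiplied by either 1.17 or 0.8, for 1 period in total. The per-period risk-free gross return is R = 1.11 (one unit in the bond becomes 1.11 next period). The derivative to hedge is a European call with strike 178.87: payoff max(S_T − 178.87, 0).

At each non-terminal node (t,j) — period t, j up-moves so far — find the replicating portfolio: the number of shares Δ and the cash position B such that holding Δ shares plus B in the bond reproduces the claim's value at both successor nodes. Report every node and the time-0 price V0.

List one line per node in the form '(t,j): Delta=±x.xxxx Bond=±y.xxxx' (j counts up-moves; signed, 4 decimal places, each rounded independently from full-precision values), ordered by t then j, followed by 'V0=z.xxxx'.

(0,0): Delta=0.2144 Bond=-25.3421
V0=9.8201

Under the risk-neutral measure, an up-move has probability p* = (R−d)/(u−d) = 0.8378 and values discount at R = 1.11.
At expiry t=1: V(1,0)=0.0000, V(1,1)=13.0100
Node (0,0) S=164.0000: V=(p*·13.0100+(1−p*)·0.0000)/1.11=9.8201; Δ=(13.0100−0.0000)/(191.8800−131.2000)=0.2144; B=V−Δ·S=-25.3421
Root portfolio cost Δ·164+B reproduces V0=9.8201.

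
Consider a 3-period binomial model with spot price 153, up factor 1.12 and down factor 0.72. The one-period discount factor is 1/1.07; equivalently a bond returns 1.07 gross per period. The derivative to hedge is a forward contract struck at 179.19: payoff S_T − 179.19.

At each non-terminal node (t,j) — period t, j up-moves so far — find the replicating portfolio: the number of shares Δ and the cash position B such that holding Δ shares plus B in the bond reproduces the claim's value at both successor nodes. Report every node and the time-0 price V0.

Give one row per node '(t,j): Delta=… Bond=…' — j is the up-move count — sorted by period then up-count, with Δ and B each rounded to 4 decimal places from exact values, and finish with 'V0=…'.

Under the risk-neutral measure, an up-move has probability p* = (R−d)/(u−d) = 0.8750 and values discount at R = 1.07.
Terminal values V(3,·): V(3,0)=-122.0831, V(3,1)=-90.3570, V(3,2)=-41.0053, V(3,3)=35.7640
  t=2,j=0: stock 79.3152 → up 88.8330 (V=-90.3570), down 57.1069 (V=-122.0831). Price -88.1521; hedge Δ=1.0000, bond B=-167.4673.
  t=2,j=1: stock 123.3792 → up 138.1847 (V=-41.0053), down 88.8330 (V=-90.3570). Price -44.0881; hedge Δ=1.0000, bond B=-167.4673.
  t=2,j=2: stock 191.9232 → up 214.9540 (V=35.7640), down 138.1847 (V=-41.0053). Price 24.4559; hedge Δ=1.0000, bond B=-167.4673.
  t=1,j=0: stock 110.1600 → up 123.3792 (V=-44.0881), down 79.3152 (V=-88.1521). Price -46.3515; hedge Δ=1.0000, bond B=-156.5115.
  t=1,j=1: stock 171.3600 → up 191.9232 (V=24.4559), down 123.3792 (V=-44.0881). Price 14.8485; hedge Δ=1.0000, bond B=-156.5115.
  t=0,j=0: stock 153.0000 → up 171.3600 (V=14.8485), down 110.1600 (V=-46.3515). Price 6.7276; hedge Δ=1.0000, bond B=-146.2724.
Self-financing check: at every node Δ·S+B equals the discounted successor values.

(0,0): Delta=1.0000 Bond=-146.2724
(1,0): Delta=1.0000 Bond=-156.5115
(1,1): Delta=1.0000 Bond=-156.5115
(2,0): Delta=1.0000 Bond=-167.4673
(2,1): Delta=1.0000 Bond=-167.4673
(2,2): Delta=1.0000 Bond=-167.4673
V0=6.7276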